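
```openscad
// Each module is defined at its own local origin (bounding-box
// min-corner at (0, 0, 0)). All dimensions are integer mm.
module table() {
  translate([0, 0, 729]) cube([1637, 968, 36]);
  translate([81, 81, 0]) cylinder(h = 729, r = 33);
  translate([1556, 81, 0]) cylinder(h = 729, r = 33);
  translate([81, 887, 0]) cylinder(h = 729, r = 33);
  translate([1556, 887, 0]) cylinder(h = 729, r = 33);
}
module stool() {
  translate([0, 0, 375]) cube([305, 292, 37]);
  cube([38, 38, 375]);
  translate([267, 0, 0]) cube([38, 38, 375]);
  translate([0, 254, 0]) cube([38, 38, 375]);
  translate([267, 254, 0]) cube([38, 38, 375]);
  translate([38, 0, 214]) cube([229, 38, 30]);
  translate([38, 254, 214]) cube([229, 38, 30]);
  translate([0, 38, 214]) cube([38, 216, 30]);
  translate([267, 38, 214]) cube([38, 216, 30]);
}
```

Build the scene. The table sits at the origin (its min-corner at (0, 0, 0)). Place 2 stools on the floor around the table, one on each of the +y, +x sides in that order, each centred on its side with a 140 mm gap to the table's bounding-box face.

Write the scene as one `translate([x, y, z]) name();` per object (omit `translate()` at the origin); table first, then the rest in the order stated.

table();
translate([666, 1108, 0]) stool();
translate([1777, 338, 0]) stool();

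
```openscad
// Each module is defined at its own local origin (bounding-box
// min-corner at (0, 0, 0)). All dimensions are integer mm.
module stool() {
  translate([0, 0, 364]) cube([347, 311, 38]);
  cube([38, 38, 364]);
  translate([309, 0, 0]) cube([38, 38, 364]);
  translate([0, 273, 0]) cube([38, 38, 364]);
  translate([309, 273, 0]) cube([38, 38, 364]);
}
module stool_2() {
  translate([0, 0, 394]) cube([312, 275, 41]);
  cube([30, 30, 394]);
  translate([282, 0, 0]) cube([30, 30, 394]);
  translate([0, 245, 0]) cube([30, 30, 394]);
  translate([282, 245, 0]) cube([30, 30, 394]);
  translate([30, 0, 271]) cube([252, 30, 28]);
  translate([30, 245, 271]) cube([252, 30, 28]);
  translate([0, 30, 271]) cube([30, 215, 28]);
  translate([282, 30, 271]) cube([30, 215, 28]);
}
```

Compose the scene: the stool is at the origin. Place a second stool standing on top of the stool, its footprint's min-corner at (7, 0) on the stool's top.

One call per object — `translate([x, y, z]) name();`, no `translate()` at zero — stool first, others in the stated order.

stool();
translate([7, 0, 402]) stool_2();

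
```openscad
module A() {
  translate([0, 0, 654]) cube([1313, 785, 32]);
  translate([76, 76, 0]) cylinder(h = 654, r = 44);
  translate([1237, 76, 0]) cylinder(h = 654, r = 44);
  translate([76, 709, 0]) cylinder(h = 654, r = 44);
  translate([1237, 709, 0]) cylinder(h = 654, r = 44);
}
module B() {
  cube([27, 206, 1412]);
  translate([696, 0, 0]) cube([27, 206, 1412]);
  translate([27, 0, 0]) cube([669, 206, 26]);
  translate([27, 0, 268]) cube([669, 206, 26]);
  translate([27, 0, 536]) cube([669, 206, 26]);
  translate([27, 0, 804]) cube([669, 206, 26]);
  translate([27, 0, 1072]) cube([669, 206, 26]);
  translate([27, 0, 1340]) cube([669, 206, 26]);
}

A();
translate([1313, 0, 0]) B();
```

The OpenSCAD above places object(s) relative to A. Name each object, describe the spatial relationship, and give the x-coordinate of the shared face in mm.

The table's +x face and the bookshelf's −x face are both at x = 1313 mm.

A is a table. B is a bookshelf. The bookshelf is against the table's +x side, with their −y faces flush. The x-coordinate of the shared face is 1313 mm.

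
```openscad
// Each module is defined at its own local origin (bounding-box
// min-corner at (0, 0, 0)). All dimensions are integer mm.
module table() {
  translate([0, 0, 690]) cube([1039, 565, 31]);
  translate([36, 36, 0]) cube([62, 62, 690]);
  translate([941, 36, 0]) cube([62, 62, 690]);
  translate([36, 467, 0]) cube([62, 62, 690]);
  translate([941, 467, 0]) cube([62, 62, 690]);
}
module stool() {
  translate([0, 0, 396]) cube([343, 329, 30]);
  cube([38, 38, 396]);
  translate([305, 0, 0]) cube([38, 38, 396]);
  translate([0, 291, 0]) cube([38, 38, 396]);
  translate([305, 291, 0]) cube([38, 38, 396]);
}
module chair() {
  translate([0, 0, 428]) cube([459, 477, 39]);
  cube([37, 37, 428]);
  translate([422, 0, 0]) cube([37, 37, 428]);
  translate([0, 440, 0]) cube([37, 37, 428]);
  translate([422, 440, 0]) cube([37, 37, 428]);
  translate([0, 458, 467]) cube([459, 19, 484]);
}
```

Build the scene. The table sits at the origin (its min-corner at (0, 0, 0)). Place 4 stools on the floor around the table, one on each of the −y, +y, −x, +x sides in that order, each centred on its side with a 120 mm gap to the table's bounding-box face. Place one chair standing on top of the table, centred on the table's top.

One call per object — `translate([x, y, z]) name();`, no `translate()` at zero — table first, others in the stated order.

table();
translate([348, -449, 0]) stool();
translate([348, 685, 0]) stool();
translate([-463, 118, 0]) stool();
translate([1159, 118, 0]) stool();
translate([290, 44, 721]) chair();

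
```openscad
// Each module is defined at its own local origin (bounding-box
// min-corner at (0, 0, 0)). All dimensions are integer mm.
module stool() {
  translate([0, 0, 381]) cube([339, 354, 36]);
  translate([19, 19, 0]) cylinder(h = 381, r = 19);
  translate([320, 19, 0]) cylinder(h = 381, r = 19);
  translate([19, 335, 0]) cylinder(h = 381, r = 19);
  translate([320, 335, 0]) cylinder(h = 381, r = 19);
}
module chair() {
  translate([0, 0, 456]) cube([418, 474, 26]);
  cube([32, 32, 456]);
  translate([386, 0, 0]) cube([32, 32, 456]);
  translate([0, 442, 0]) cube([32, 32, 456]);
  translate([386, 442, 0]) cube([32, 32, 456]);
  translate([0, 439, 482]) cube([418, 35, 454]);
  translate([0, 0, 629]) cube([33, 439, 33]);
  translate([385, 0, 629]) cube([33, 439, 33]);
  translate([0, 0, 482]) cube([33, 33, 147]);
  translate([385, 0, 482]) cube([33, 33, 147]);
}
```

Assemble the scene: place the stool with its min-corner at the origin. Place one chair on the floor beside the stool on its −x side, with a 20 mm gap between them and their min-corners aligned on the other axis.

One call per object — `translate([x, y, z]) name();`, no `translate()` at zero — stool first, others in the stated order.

stool();
translate([-438, 0, 0]) chair();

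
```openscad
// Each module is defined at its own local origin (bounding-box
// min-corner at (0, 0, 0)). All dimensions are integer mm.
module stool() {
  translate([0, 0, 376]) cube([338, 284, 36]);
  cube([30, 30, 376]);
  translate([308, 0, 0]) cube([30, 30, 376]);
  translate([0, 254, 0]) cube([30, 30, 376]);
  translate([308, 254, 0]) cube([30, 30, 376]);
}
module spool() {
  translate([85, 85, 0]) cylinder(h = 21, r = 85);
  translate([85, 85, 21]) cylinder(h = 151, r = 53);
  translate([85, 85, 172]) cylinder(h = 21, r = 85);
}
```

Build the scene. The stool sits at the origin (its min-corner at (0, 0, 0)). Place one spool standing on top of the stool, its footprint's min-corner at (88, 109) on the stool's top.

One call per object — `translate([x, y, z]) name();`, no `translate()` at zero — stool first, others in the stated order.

stool();
translate([88, 109, 412]) spool();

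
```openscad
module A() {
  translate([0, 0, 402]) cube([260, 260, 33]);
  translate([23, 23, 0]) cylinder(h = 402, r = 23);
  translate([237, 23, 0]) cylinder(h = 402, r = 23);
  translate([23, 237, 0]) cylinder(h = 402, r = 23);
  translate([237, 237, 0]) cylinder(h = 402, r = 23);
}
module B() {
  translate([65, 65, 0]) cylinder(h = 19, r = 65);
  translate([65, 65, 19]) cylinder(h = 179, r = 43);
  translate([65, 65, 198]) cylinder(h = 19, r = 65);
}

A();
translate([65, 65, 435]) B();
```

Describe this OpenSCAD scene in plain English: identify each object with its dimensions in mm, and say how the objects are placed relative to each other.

A is a simple wooden stool: a rectangular seat 260 mm (x) by 260 mm (y), 33 mm thick, top face at z = 435 mm, on four round legs, each 46 mm in diameter. The legs rest on z = 0, each leg's axis is inset half a diameter from the nearest pair of seat edges (so the leg's bounding box is flush with the corner).

B is a spool: two coaxial disc flanges of radius 65 mm and thickness 19 mm, joined by a core cylinder of radius 43 mm and height 179 mm. The lower flange rests on z = 0 and the three cylinders share a vertical axis.

The spool is on top of the stool, centred.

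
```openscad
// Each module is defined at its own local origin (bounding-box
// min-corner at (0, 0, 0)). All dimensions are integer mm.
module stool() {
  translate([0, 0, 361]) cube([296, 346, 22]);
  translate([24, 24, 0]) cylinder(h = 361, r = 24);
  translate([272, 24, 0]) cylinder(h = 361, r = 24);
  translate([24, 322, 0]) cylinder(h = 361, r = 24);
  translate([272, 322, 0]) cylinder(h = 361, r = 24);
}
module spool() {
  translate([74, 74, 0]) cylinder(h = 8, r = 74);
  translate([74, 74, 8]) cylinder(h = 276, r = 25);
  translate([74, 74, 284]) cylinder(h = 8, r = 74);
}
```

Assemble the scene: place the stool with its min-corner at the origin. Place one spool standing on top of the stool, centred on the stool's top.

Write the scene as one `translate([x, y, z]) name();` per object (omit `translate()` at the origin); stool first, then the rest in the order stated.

stool();
translate([74, 99, 383]) spool();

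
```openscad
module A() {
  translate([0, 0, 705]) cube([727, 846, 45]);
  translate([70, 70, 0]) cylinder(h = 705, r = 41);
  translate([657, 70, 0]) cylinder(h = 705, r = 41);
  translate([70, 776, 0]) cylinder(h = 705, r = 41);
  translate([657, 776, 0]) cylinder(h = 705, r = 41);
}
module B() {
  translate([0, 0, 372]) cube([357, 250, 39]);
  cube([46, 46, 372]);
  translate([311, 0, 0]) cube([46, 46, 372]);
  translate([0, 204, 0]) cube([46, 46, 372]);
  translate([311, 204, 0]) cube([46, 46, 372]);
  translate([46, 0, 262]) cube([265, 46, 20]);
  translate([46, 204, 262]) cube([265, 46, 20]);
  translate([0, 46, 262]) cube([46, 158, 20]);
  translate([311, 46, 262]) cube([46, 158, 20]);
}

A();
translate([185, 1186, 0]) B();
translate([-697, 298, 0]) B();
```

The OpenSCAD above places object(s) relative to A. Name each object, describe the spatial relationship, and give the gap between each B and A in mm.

A is a table. B is a stool. Two stools sit around the table at the +y, −x sides. The gap between each stool and the table is 340 mm.

Each stool's nearest face is 340 mm from the table's bounding box.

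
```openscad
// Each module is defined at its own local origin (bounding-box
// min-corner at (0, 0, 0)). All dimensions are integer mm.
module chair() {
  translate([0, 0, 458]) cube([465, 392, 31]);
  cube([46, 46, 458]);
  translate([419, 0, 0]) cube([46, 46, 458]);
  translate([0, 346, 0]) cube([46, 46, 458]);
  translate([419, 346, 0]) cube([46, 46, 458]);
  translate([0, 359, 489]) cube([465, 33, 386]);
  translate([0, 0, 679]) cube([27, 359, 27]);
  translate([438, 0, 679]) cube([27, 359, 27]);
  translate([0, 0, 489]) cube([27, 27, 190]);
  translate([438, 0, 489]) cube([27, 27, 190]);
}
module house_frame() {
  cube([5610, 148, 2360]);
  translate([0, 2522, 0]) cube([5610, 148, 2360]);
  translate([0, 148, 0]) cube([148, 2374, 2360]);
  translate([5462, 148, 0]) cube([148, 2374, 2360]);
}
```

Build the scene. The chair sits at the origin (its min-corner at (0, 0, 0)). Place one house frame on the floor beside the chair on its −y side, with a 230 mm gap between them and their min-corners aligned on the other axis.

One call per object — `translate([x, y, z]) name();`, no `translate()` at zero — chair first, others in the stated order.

chair();
translate([0, -2900, 0]) house_frame();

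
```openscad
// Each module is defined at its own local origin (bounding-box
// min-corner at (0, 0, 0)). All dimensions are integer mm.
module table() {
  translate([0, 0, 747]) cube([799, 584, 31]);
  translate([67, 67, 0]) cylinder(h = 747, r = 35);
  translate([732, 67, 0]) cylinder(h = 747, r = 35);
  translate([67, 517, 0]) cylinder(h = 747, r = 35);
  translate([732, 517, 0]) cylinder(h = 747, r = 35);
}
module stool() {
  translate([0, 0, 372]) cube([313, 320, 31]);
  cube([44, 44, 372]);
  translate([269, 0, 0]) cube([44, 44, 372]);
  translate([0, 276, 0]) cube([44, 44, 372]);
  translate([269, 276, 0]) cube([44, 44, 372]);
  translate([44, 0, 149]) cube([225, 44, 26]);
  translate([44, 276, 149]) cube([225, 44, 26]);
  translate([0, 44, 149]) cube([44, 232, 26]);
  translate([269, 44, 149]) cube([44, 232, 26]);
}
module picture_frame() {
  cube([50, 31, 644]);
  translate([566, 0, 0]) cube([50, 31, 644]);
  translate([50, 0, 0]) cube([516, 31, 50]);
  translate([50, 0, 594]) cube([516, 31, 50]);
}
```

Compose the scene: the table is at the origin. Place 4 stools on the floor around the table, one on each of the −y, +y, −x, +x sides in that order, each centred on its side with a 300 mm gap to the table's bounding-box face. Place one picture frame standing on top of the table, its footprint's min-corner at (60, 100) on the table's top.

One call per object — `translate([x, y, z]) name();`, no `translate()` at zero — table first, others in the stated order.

table();
translate([243, -620, 0]) stool();
translate([243, 884, 0]) stool();
translate([-613, 132, 0]) stool();
translate([1099, 132, 0]) stool();
translate([60, 100, 778]) picture_frame();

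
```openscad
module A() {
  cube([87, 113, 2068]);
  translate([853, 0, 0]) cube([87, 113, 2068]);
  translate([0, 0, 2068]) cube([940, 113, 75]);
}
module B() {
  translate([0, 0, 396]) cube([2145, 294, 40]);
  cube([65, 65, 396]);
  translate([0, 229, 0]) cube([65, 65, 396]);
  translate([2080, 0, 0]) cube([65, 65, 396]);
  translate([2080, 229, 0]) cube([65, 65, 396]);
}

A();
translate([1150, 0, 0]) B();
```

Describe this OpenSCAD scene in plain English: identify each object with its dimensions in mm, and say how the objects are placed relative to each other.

A is a rectangular door frame: two vertical jambs of 87×113 mm section, 2068 mm tall, with a clear opening 766 mm wide between their inner faces. A header 75 mm tall and 113 mm deep lies on top of the jambs and spans the full outside width.

B is a bench: a 2145×294 mm seat slab, 40 mm thick, top at z = 436 mm, on four 65×65 mm square legs flush with the seat corners and standing on z = 0.

The bench is on the floor beside the door frame on its +x side.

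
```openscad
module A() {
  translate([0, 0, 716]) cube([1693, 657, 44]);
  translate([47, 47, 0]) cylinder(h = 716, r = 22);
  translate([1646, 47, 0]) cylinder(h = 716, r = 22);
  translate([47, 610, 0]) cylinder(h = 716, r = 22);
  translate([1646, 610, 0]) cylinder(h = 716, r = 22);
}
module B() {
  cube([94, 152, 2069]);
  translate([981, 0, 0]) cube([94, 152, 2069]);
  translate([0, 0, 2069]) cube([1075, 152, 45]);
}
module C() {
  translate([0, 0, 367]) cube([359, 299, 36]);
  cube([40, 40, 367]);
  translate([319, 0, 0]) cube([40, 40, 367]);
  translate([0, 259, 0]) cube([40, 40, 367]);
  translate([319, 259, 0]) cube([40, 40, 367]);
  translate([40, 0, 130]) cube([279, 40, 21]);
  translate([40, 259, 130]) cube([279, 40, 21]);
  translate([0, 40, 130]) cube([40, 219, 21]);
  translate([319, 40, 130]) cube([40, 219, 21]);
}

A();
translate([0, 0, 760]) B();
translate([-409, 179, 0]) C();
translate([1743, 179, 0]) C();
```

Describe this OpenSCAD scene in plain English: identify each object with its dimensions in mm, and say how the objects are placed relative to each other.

A is a table: top 1693 mm (x) × 657 mm (y), 44 mm thick, upper face at z = 760 mm, on four round legs of 44 mm diameter, each leg's bounding box inset 25 mm from the nearest pair of top edges, running from z = 0 to the bottom of the top.

B is a rectangular door frame: two vertical jambs of 94×152 mm section, 2069 mm tall, with a clear opening 887 mm wide between their inner faces. A header 45 mm tall and 152 mm deep lies on top of the jambs and spans the full outside width.

C is a four-legged stool. The seat is 359×299 mm, 36 mm thick, top at z = 403 mm. It stands on four square legs, each 40×40 mm in cross-section, from z = 0 to the seat underside, each flush with a corner of the seat. Four stretchers, 40 mm wide and 21 mm tall, connect adjacent legs with their undersides at z = 130 mm, each running between the inner faces of the legs it joins and aligned with the legs' outer faces on the other axis.

The door frame is on top of the table. Two stools sit around the table at the −x, +x sides.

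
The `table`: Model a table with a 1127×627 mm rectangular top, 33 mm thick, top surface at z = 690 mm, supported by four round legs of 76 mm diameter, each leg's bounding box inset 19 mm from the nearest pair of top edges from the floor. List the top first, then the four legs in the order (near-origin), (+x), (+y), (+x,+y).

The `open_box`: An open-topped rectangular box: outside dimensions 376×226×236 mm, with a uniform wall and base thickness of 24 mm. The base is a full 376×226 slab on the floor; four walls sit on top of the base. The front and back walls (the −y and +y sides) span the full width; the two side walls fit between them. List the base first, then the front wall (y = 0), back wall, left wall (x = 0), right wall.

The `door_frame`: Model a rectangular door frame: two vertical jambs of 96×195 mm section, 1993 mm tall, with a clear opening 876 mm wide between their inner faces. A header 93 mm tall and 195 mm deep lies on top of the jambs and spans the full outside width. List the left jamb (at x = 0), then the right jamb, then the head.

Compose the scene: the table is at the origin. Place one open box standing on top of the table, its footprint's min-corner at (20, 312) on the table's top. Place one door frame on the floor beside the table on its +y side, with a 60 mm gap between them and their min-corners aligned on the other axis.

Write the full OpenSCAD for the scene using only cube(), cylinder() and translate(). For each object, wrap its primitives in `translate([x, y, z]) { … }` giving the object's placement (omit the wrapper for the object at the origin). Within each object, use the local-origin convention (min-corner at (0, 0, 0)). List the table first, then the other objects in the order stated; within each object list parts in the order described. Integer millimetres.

translate([0, 0, 657]) cube([1127, 627, 33]);
translate([57, 57, 0]) cylinder(h = 657, r = 38);
translate([1070, 57, 0]) cylinder(h = 657, r = 38);
translate([57, 570, 0]) cylinder(h = 657, r = 38);
translate([1070, 570, 0]) cylinder(h = 657, r = 38);
translate([20, 312, 690]) {
  cube([376, 226, 24]);
  translate([0, 0, 24]) cube([376, 24, 212]);
  translate([0, 202, 24]) cube([376, 24, 212]);
  translate([0, 24, 24]) cube([24, 178, 212]);
  translate([352, 24, 24]) cube([24, 178, 212]);
}
translate([0, 687, 0]) {
  cube([96, 195, 1993]);
  translate([972, 0, 0]) cube([96, 195, 1993]);
  translate([0, 0, 1993]) cube([1068, 195, 93]);
}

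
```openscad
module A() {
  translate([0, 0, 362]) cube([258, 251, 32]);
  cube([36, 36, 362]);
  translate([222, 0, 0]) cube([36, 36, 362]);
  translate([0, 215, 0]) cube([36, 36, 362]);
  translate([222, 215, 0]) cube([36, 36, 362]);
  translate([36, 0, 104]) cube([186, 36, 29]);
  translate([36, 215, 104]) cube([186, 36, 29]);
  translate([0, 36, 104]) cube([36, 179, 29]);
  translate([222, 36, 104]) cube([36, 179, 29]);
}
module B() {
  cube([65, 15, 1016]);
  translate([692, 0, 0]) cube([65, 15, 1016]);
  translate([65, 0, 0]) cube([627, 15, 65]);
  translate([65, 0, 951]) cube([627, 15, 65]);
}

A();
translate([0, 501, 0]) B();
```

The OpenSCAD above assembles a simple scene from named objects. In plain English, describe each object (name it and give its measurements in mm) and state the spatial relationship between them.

A is a four-legged stool. The seat is a 258×251×32 mm slab whose top surface is at z = 394 mm; four square legs, each 36×36 mm in cross-section, run from the floor (z = 0) to the underside of the seat, each flush with a corner of the seat. Four stretchers, 36 mm wide and 29 mm tall, connect adjacent legs with their undersides at z = 104 mm, each running between the inner faces of the legs it joins and aligned with the legs' outer faces on the other axis.

B is a rectangular picture frame lying in the x–z plane (depth along y). The opening is 627 mm wide (x) by 886 mm tall (z), surrounded by a border 65 mm wide on all four sides. The frame is 15 mm deep and is made of two full-height vertical stiles with two horizontal rails fitted between them.

The picture frame is on the floor beside the stool on its +y side.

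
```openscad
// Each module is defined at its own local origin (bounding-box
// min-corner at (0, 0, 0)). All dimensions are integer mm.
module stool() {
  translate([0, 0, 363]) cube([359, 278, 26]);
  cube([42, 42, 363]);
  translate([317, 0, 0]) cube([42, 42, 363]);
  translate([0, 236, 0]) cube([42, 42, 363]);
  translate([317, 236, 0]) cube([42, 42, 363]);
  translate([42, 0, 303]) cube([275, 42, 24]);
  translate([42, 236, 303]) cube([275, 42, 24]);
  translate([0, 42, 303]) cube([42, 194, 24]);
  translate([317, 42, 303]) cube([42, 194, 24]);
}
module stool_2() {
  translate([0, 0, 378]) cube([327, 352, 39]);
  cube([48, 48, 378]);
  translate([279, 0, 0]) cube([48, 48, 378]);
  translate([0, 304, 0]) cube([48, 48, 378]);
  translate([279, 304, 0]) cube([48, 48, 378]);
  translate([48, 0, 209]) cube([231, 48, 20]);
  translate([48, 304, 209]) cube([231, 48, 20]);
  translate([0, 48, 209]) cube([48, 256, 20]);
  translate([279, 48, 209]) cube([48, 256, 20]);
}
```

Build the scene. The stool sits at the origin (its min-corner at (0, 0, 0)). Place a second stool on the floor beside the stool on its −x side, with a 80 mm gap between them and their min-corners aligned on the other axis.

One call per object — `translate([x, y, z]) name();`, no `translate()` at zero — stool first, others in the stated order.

stool();
translate([-407, 0, 0]) stool_2();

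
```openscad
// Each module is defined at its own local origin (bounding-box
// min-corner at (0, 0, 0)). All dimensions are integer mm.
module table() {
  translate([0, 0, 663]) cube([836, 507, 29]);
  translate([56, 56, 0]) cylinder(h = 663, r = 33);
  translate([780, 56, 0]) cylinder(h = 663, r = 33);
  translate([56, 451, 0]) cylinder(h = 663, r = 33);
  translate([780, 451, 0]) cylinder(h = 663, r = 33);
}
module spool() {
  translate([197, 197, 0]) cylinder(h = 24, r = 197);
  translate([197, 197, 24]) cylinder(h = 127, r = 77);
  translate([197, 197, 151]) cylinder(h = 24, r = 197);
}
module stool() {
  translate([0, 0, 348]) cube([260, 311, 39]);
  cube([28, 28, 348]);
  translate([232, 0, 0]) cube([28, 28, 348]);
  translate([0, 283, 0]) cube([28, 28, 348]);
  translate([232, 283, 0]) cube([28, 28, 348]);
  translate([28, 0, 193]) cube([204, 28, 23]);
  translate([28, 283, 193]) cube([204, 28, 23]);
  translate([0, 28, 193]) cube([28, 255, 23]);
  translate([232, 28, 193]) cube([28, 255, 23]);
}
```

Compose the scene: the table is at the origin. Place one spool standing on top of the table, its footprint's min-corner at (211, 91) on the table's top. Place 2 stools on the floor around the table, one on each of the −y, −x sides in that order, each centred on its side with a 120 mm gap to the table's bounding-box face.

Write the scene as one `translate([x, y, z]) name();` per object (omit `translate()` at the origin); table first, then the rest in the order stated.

table();
translate([211, 91, 692]) spool();
translate([288, -431, 0]) stool();
translate([-380, 98, 0]) stool();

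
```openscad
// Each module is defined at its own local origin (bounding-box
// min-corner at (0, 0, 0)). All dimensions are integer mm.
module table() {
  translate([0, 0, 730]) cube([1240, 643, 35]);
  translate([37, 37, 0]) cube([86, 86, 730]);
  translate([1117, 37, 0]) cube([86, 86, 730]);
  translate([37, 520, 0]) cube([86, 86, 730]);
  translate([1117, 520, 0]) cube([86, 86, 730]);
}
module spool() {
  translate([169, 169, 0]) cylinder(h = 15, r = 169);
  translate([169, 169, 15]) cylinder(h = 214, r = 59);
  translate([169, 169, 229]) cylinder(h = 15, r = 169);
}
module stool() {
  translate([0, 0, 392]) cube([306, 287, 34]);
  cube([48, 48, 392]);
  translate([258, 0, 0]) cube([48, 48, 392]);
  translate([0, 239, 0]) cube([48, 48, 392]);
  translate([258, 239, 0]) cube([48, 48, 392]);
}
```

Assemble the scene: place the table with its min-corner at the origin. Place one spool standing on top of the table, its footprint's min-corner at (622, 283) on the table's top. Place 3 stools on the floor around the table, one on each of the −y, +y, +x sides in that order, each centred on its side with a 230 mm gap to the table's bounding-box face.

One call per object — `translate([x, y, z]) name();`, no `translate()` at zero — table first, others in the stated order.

table();
translate([622, 283, 765]) spool();
translate([467, -517, 0]) stool();
translate([467, 873, 0]) stool();
translate([1470, 178, 0]) stool();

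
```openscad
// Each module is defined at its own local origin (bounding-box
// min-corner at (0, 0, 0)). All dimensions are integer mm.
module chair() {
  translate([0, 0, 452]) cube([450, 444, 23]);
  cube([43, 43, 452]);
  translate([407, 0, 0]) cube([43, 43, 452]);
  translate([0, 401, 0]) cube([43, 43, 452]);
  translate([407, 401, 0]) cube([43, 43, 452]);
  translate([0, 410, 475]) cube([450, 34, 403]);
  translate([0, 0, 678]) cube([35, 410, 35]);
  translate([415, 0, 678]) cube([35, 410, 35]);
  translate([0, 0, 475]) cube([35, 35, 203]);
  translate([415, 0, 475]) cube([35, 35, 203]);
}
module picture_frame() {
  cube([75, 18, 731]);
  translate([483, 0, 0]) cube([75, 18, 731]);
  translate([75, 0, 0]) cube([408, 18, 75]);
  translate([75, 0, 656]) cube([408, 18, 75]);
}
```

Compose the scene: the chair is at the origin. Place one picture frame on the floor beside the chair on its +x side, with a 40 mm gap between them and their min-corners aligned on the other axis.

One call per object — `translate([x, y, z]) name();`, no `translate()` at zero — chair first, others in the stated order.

chair();
translate([490, 0, 0]) picture_frame();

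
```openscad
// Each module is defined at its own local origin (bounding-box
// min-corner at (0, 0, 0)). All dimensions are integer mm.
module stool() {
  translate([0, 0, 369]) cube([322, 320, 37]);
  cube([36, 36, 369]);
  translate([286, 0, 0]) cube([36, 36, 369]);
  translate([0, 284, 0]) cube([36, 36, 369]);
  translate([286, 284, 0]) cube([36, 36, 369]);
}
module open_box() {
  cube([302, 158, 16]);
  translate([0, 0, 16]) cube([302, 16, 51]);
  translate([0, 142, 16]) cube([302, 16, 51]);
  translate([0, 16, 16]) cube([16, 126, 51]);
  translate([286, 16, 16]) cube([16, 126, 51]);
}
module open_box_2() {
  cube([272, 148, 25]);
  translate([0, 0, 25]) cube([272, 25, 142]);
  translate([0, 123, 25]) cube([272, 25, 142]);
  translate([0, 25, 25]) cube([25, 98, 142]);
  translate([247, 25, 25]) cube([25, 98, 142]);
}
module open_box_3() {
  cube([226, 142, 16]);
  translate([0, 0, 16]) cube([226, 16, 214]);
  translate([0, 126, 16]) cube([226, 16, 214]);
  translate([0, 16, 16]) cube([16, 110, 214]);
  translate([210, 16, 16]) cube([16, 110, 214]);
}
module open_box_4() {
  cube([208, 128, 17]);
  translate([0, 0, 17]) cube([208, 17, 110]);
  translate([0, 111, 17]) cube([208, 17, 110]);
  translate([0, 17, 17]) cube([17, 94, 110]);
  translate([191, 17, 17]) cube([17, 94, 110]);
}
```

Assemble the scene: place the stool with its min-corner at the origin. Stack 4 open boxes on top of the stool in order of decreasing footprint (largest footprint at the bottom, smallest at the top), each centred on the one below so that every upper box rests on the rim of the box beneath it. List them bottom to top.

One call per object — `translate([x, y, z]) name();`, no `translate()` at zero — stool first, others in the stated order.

stool();
translate([10, 81, 406]) open_box();
translate([25, 86, 473]) open_box_2();
translate([48, 89, 640]) open_box_3();
translate([57, 96, 870]) open_box_4();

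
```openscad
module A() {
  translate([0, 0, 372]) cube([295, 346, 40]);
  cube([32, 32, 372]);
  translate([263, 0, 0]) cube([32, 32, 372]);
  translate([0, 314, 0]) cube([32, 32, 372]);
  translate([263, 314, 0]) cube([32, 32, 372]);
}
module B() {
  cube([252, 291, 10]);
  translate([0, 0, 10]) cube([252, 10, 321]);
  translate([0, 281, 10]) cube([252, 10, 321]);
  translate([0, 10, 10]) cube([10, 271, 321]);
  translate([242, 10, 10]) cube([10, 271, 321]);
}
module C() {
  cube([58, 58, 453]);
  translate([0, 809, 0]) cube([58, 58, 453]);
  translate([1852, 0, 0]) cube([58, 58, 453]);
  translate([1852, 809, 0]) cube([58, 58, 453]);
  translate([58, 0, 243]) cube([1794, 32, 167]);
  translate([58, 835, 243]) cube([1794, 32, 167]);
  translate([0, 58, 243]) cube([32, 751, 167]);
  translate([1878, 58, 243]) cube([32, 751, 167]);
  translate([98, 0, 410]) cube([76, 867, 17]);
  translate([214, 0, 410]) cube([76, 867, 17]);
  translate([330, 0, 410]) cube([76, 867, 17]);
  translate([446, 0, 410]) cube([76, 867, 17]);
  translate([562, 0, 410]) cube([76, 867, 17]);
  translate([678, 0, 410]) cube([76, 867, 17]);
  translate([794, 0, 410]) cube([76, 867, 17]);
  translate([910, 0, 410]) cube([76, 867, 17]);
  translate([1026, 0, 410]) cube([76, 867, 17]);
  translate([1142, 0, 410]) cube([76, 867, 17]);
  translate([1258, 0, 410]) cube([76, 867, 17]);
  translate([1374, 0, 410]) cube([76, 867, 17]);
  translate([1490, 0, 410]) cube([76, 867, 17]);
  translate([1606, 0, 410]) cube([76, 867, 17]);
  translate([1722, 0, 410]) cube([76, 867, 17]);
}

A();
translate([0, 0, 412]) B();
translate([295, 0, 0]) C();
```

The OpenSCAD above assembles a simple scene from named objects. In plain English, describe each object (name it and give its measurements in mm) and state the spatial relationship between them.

A is a simple wooden stool: a rectangular seat 295 mm (x) by 346 mm (y), 40 mm thick, top face at z = 412 mm, on four square legs, each 32×32 mm in cross-section. The legs rest on z = 0, each flush with a corner of the seat.

B is an open storage box with external size 252×291×331 mm and wall thickness 10 mm (the base is also 10 mm thick). The base covers the whole footprint; the four walls stand on the base, with the y-facing walls full-width and the x-facing walls fitting between their inner faces.

C is a bed frame 1910 mm long (x) by 867 mm wide (y). Four 58×58 mm corner posts, 453 mm tall, at the corners of the footprint. Four rails of 32 mm thickness and 167 mm height run between adjacent posts with their undersides at z = 243 mm, their outer faces flush with the outside of the frame (the two x-running rails run between the posts' inner faces; the two y-running rails run between the posts' inner faces). 15 slats, each 76 mm wide (x) and 17 mm thick, lie across the top of the two x-running rails, running the full 867 mm width of the frame in y; the slats are evenly spaced along x between the inner faces of the end posts with equal gaps (rounded down to the nearest mm) at the −x end and between each pair — any rounding remainder accumulates at the +x end.

The open box is on top of the stool. The bed frame is against the stool's +x side, with their −y faces flush.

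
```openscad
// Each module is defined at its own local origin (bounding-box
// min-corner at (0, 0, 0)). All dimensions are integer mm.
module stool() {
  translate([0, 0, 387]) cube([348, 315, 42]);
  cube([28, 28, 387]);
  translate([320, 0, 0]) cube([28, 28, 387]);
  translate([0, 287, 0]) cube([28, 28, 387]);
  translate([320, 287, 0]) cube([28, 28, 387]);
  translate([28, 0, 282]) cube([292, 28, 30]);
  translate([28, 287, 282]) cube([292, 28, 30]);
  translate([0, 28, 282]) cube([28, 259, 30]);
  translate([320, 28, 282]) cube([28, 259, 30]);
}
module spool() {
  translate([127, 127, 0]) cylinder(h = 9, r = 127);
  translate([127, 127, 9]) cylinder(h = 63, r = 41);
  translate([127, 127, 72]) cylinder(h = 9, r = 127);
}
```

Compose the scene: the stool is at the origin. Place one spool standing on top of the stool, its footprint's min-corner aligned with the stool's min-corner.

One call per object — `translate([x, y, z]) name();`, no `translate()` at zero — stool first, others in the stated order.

stool();
translate([0, 0, 429]) spool();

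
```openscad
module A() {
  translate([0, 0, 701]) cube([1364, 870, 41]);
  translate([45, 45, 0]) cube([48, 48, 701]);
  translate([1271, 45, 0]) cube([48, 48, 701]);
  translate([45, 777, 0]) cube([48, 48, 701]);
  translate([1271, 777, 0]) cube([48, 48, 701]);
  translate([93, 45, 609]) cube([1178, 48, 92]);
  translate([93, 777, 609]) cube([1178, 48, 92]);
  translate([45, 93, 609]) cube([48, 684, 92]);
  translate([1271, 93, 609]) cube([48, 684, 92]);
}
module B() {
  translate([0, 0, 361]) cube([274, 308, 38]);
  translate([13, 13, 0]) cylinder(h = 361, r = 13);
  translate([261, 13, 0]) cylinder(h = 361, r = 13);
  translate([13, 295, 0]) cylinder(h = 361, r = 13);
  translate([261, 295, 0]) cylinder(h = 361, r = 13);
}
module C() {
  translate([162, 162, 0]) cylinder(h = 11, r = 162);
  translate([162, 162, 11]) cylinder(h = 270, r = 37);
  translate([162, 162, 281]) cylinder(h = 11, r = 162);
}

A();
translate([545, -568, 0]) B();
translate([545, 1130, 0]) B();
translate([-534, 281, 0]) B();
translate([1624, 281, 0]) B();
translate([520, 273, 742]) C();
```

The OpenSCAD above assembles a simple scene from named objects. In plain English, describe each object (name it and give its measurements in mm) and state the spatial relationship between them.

A is a rectangular dining table. The top is 1364×870×41 mm with its upper surface at z = 742 mm. It stands on four 48×48 mm square legs, each inset 45 mm from the nearest pair of top edges, running from the floor to the underside of the top. Four apron rails, 48 mm thick and 92 mm tall, run between adjacent legs with their top edges flush with the underside of the top and their outer faces flush with the legs' outer faces.

B is a four-legged stool. The seat is a 274×308×38 mm slab whose top surface is at z = 399 mm; four round legs, each 26 mm in diameter, run from the floor (z = 0) to the underside of the seat, each leg's axis is inset half a diameter from the nearest pair of seat edges (so the leg's bounding box is flush with the corner).

C is a spool: two coaxial disc flanges of radius 162 mm and thickness 11 mm, joined by a core cylinder of radius 37 mm and height 270 mm. The lower flange rests on z = 0 and the three cylinders share a vertical axis.

Four stools sit around the table at the −y, +y, −x, +x sides. The spool is on top of the table, centred.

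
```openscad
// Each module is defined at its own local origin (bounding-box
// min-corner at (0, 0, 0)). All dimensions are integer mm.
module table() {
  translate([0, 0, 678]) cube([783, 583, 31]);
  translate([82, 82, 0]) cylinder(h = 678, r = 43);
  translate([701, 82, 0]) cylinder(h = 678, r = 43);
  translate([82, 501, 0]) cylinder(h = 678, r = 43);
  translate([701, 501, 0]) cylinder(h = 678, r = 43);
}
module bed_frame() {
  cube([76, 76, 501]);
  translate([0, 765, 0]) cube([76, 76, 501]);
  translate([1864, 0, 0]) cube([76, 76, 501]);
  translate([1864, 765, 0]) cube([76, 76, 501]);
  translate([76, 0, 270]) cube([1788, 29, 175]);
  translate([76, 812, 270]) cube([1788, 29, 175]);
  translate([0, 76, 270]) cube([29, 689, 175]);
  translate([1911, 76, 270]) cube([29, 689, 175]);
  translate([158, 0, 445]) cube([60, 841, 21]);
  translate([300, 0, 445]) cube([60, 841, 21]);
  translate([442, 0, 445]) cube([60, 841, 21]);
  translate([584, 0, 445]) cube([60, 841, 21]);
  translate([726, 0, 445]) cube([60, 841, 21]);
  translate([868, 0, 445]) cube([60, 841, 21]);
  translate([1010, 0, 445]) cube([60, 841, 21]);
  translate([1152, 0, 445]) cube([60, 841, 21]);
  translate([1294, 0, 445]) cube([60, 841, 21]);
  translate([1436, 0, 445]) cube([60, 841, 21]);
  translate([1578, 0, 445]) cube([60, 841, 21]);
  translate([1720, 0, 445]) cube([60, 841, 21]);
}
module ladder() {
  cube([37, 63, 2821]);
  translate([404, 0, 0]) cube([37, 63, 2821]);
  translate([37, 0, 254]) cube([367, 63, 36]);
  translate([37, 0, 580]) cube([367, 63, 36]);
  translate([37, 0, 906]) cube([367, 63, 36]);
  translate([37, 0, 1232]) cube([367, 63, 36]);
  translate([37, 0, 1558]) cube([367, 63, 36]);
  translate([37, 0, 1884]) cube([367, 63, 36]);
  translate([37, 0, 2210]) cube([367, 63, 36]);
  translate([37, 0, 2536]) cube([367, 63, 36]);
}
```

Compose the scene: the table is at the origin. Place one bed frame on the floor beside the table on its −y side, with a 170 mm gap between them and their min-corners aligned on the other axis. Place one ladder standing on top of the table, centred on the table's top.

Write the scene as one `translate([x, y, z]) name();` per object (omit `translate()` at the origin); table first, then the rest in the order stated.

table();
translate([0, -1011, 0]) bed_frame();
translate([171, 260, 709]) ladder();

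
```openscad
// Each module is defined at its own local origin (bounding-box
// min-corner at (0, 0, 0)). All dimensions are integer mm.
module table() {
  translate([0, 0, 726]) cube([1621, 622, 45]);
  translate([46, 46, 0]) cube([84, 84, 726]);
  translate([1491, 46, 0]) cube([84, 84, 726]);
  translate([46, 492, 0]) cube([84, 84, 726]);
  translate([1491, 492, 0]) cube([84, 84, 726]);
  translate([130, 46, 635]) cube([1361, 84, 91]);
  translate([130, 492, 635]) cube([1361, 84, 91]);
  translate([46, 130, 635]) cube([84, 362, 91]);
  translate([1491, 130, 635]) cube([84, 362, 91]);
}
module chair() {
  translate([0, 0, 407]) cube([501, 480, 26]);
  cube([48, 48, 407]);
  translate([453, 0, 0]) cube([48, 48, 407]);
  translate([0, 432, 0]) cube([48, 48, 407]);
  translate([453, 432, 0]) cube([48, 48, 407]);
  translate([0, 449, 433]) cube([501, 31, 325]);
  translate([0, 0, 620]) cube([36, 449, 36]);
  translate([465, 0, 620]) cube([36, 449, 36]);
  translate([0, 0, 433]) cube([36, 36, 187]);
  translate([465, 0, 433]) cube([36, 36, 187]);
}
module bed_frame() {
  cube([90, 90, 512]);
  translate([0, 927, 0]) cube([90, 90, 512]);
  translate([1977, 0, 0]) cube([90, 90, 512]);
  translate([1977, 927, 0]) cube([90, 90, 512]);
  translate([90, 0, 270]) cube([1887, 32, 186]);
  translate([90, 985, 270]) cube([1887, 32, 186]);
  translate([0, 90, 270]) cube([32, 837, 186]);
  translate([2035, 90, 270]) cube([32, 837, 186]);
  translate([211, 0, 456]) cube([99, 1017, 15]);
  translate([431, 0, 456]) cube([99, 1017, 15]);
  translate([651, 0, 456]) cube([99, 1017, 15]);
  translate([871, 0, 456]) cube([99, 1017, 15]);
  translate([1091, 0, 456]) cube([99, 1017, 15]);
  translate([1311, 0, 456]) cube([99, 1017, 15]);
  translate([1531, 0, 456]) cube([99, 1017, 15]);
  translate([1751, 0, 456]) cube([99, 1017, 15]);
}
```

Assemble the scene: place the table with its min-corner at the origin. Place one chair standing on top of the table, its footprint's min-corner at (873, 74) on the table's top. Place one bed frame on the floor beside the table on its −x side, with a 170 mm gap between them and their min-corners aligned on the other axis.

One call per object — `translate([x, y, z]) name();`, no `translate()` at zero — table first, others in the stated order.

table();
translate([873, 74, 771]) chair();
translate([-2237, 0, 0]) bed_frame();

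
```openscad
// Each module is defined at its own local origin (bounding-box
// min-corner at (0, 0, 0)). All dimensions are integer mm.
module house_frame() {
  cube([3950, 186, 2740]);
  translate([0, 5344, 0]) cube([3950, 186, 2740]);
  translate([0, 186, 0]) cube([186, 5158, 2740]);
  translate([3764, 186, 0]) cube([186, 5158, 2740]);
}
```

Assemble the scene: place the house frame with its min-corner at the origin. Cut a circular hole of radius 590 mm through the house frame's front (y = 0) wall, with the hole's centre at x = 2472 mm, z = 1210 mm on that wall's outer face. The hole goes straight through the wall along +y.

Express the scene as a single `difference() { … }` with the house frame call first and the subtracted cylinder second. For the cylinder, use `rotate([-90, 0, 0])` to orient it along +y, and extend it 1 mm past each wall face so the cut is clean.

difference() {
  house_frame();
  translate([2472, -1, 1210]) rotate([-90, 0, 0]) cylinder(h = 188, r = 590);
}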